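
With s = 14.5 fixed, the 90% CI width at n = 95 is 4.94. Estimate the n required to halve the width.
n ≈ 380

CI width ∝ 1/√n
To reduce width by factor 2, need √n to grow by 2 → need 2² = 4 times as many samples.

Current: n = 95, width = 4.94
New: n = 380, width ≈ 2.45

Width reduced by factor of 4.94/2.45 = 2.02.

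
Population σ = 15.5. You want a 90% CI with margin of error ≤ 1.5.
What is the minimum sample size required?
n ≥ 289

For margin E ≤ 1.5:
n ≥ (z* · σ / E)²
n ≥ (1.645 · 15.5 / 1.5)²
n ≥ 288.94

Minimum n = 289 (rounding up)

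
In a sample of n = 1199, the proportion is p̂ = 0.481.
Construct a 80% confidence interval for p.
(0.463, 0.499)

Proportion CI:
SE = √(p̂(1-p̂)/n) = √(0.481 · 0.519 / 1199) = 0.01443

z* = 1.282
Margin = z* · SE = 1.282 · 0.01443 = 0.0185

CI: 0.481 ± 0.0185 = (0.463, 0.499)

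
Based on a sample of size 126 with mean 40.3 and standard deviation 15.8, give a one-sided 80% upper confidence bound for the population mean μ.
μ ≤ 41.49

Upper bound (one-sided):
t* = 0.845 (one-sided for 80%)
Upper bound = x̄ + t* · s/√n = 40.3 + 0.845 · 15.8/√126 = 41.49

We are 80% confident that μ ≤ 41.49.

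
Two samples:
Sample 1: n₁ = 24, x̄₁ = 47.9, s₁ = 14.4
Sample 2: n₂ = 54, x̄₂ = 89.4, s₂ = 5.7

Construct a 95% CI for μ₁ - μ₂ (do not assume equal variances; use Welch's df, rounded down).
(-47.75, -35.25)

Difference: x̄₁ - x̄₂ = -41.50
SE = √(s₁²/n₁ + s₂²/n₂) = √(14.4²/24 + 5.7²/54) = 3.0400
df = 26.26 → 26 (Welch–Satterthwaite, rounded down)
t* = 2.056

CI: -41.50 ± 2.056 · 3.0400 = -41.50 ± 6.25 = (-47.75, -35.25)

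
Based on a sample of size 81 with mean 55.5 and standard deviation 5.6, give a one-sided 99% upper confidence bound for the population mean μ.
μ ≤ 56.98

Upper bound (one-sided):
t* = 2.374 (one-sided for 99%)
Upper bound = x̄ + t* · s/√n = 55.5 + 2.374 · 5.6/√81 = 56.98

We are 99% confident that μ ≤ 56.98.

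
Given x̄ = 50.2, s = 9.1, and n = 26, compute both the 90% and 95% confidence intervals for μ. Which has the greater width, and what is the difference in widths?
95% CI is wider by 1.25

df = 25
90% CI: t* = 1.708, (47.15, 53.25), width = 2 · t* · s/√n = 6.10
95% CI: t* = 2.060, (46.52, 53.88), width = 2 · t* · s/√n = 7.35

The 95% CI is wider by 7.35 - 6.10 = 1.25.
Higher confidence requires a wider interval.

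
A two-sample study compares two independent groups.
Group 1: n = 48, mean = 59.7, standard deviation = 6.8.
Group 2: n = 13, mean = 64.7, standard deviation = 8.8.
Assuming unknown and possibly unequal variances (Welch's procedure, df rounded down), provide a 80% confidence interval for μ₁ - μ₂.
(-8.52, -1.48)

Difference: x̄₁ - x̄₂ = -5.00
SE = √(s₁²/n₁ + s₂²/n₂) = √(6.8²/48 + 8.8²/13) = 2.6306
df = 16.09 → 16 (Welch–Satterthwaite, rounded down)
t* = 1.337

CI: -5.00 ± 1.337 · 2.6306 = -5.00 ± 3.52 = (-8.52, -1.48)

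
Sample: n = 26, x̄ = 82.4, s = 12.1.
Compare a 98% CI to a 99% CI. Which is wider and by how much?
99% CI is wider by 1.44

df = 25
98% CI: t* = 2.485, (76.50, 88.30), width = 2 · t* · s/√n = 11.79
99% CI: t* = 2.787, (75.79, 89.01), width = 2 · t* · s/√n = 13.23

The 99% CI is wider by 13.23 - 11.79 = 1.44.
Higher confidence requires a wider interval.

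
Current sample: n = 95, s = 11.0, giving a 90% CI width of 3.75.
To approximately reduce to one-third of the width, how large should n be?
n ≈ 855

CI width ∝ 1/√n
To reduce width by factor 3, need √n to grow by 3 → need 3² = 9 times as many samples.

Current: n = 95, width = 3.75
New: n = 855, width ≈ 1.24

Width reduced by factor of 3.75/1.24 = 3.02.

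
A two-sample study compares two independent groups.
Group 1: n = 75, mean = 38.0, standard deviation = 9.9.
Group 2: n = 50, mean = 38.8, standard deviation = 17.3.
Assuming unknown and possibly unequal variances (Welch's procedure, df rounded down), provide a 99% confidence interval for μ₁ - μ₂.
(-7.95, 6.35)

Difference: x̄₁ - x̄₂ = -0.80
SE = √(s₁²/n₁ + s₂²/n₂) = √(9.9²/75 + 17.3²/50) = 2.7005
df = 70.51 → 70 (Welch–Satterthwaite, rounded down)
t* = 2.648

CI: -0.80 ± 2.648 · 2.7005 = -0.80 ± 7.15 = (-7.95, 6.35)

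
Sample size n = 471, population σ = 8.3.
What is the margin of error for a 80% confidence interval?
Margin of error = 0.49

Margin of error = z* · σ/√n
= 1.282 · 8.3/√471
= 1.282 · 8.3/21.7025
= 0.49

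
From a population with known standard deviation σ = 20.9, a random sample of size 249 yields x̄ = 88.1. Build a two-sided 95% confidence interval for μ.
(85.50, 90.70)

z-interval (σ known):
z* = 1.960 for 95% confidence

Margin of error = z* · σ/√n = 1.960 · 20.9/√249 = 2.60

CI: (88.1 - 2.60, 88.1 + 2.60) = (85.50, 90.70)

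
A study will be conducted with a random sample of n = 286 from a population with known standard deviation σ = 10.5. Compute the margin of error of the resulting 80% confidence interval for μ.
Margin of error = 0.80

Margin of error = z* · σ/√n
= 1.282 · 10.5/√286
= 1.282 · 10.5/16.9115
= 0.80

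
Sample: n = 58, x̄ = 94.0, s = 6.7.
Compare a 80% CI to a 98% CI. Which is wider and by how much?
98% CI is wider by 1.93

df = 57
80% CI: t* = 1.297, (92.86, 95.14), width = 2 · t* · s/√n = 2.28
98% CI: t* = 2.394, (91.89, 96.11), width = 2 · t* · s/√n = 4.21

The 98% CI is wider by 4.21 - 2.28 = 1.93.
Higher confidence requires a wider interval.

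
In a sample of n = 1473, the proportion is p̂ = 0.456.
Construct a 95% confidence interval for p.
(0.431, 0.481)

Proportion CI:
SE = √(p̂(1-p̂)/n) = √(0.456 · 0.544 / 1473) = 0.01298

z* = 1.960
Margin = z* · SE = 1.960 · 0.01298 = 0.0254

CI: 0.456 ± 0.0254 = (0.431, 0.481)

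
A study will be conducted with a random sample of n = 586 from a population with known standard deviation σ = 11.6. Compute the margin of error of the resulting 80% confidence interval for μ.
Margin of error = 0.61

Margin of error = z* · σ/√n
= 1.282 · 11.6/√586
= 1.282 · 11.6/24.2074
= 0.61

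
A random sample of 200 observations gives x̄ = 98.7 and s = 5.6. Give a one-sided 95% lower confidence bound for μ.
μ ≥ 98.05

Lower bound (one-sided):
t* = 1.653 (one-sided for 95%)
Lower bound = x̄ - t* · s/√n = 98.7 - 1.653 · 5.6/√200 = 98.05

We are 95% confident that μ ≥ 98.05.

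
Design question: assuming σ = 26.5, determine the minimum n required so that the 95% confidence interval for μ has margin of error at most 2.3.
n ≥ 510

For margin E ≤ 2.3:
n ≥ (z* · σ / E)²
n ≥ (1.960 · 26.5 / 2.3)²
n ≥ 509.97

Minimum n = 510 (rounding up)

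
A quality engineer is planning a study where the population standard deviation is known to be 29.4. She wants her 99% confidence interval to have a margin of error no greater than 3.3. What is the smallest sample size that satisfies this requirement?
n ≥ 527

For margin E ≤ 3.3:
n ≥ (z* · σ / E)²
n ≥ (2.576 · 29.4 / 3.3)²
n ≥ 526.69

Minimum n = 527 (rounding up)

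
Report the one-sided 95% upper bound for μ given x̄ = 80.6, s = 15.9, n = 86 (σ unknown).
μ ≤ 83.45

Upper bound (one-sided):
t* = 1.663 (one-sided for 95%)
Upper bound = x̄ + t* · s/√n = 80.6 + 1.663 · 15.9/√86 = 83.45

We are 95% confident that μ ≤ 83.45.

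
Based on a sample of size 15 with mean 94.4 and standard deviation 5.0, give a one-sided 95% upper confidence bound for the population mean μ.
μ ≤ 96.67

Upper bound (one-sided):
t* = 1.761 (one-sided for 95%)
Upper bound = x̄ + t* · s/√n = 94.4 + 1.761 · 5.0/√15 = 96.67

We are 95% confident that μ ≤ 96.67.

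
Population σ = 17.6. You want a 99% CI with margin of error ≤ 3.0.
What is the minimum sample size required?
n ≥ 229

For margin E ≤ 3.0:
n ≥ (z* · σ / E)²
n ≥ (2.576 · 17.6 / 3.0)²
n ≥ 228.39

Minimum n = 229 (rounding up)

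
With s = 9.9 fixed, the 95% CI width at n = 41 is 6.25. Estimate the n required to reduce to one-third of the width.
n ≈ 369

CI width ∝ 1/√n
To reduce width by factor 3, need √n to grow by 3 → need 3² = 9 times as many samples.

Current: n = 41, width = 6.25
New: n = 369, width ≈ 2.03

Width reduced by factor of 6.25/2.03 = 3.08.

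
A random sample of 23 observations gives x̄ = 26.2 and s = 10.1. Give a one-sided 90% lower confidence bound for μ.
μ ≥ 23.42

Lower bound (one-sided):
t* = 1.321 (one-sided for 90%)
Lower bound = x̄ - t* · s/√n = 26.2 - 1.321 · 10.1/√23 = 23.42

We are 90% confident that μ ≥ 23.42.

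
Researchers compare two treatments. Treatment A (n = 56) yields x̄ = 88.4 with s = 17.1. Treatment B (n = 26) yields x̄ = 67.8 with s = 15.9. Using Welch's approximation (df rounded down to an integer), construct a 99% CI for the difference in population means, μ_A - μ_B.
(10.26, 30.94)

Difference: x̄₁ - x̄₂ = 20.60
SE = √(s₁²/n₁ + s₂²/n₂) = √(17.1²/56 + 15.9²/26) = 3.8659
df = 52.22 → 52 (Welch–Satterthwaite, rounded down)
t* = 2.674

CI: 20.60 ± 2.674 · 3.8659 = 20.60 ± 10.34 = (10.26, 30.94)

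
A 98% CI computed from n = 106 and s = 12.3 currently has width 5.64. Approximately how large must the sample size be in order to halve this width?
n ≈ 424

CI width ∝ 1/√n
To reduce width by factor 2, need √n to grow by 2 → need 2² = 4 times as many samples.

Current: n = 106, width = 5.64
New: n = 424, width ≈ 2.79

Width reduced by factor of 5.64/2.79 = 2.02.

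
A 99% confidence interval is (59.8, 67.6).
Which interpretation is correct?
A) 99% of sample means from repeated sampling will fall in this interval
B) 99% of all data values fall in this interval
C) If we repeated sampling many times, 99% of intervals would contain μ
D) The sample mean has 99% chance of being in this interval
C

A) Wrong — coverage applies to intervals containing μ, not to future x̄ values.
B) Wrong — a CI is about the parameter μ, not individual data values.
C) Correct — this is the frequentist long-run coverage interpretation.
D) Wrong — x̄ is observed and sits in the interval by construction.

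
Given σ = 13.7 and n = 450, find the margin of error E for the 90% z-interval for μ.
Margin of error = 1.06

Margin of error = z* · σ/√n
= 1.645 · 13.7/√450
= 1.645 · 13.7/21.2132
= 1.06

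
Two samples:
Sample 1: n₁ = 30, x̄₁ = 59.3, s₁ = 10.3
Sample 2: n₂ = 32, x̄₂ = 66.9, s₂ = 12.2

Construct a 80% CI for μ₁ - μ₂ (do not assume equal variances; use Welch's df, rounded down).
(-11.31, -3.89)

Difference: x̄₁ - x̄₂ = -7.60
SE = √(s₁²/n₁ + s₂²/n₂) = √(10.3²/30 + 12.2²/32) = 2.8614
df = 59.37 → 59 (Welch–Satterthwaite, rounded down)
t* = 1.296

CI: -7.60 ± 1.296 · 2.8614 = -7.60 ± 3.71 = (-11.31, -3.89)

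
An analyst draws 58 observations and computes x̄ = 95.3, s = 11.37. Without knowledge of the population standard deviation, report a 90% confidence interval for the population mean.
(92.80, 97.80)

t-interval (σ unknown):
df = n - 1 = 57
t* = 1.672 for 90% confidence

Margin of error = t* · s/√n = 1.672 · 11.37/√58 = 2.50

CI: (92.80, 97.80)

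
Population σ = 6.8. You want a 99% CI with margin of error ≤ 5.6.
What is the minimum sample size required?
n ≥ 10

For margin E ≤ 5.6:
n ≥ (z* · σ / E)²
n ≥ (2.576 · 6.8 / 5.6)²
n ≥ 9.78

Minimum n = 10 (rounding up)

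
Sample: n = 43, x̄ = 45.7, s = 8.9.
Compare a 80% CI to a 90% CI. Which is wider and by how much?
90% CI is wider by 1.04

df = 42
80% CI: t* = 1.302, (43.93, 47.47), width = 2 · t* · s/√n = 3.53
90% CI: t* = 1.682, (43.42, 47.98), width = 2 · t* · s/√n = 4.57

The 90% CI is wider by 4.57 - 3.53 = 1.04.
Higher confidence requires a wider interval.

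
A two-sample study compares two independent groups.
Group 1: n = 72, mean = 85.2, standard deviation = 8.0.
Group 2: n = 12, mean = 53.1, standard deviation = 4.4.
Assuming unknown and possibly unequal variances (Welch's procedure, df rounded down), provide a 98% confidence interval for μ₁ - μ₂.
(28.17, 36.03)

Difference: x̄₁ - x̄₂ = 32.10
SE = √(s₁²/n₁ + s₂²/n₂) = √(8.0²/72 + 4.4²/12) = 1.5818
df = 25.27 → 25 (Welch–Satterthwaite, rounded down)
t* = 2.485

CI: 32.10 ± 2.485 · 1.5818 = 32.10 ± 3.93 = (28.17, 36.03)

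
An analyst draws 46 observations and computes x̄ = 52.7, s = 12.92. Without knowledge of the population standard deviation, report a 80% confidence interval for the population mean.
(50.22, 55.18)

t-interval (σ unknown):
df = n - 1 = 45
t* = 1.301 for 80% confidence

Margin of error = t* · s/√n = 1.301 · 12.92/√46 = 2.48

CI: (50.22, 55.18)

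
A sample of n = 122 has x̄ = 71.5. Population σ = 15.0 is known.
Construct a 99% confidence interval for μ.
(68.00, 75.00)

z-interval (σ known):
z* = 2.576 for 99% confidence

Margin of error = z* · σ/√n = 2.576 · 15.0/√122 = 3.50

CI: (71.5 - 3.50, 71.5 + 3.50) = (68.00, 75.00)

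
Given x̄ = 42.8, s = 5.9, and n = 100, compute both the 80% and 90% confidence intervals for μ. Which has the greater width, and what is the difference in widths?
90% CI is wider by 0.44

df = 99
80% CI: t* = 1.290, (42.04, 43.56), width = 2 · t* · s/√n = 1.52
90% CI: t* = 1.660, (41.82, 43.78), width = 2 · t* · s/√n = 1.96

The 90% CI is wider by 1.96 - 1.52 = 0.44.
Higher confidence requires a wider interval.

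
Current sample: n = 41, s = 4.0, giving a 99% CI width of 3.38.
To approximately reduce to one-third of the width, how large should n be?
n ≈ 369

CI width ∝ 1/√n
To reduce width by factor 3, need √n to grow by 3 → need 3² = 9 times as many samples.

Current: n = 41, width = 3.38
New: n = 369, width ≈ 1.08

Width reduced by factor of 3.38/1.08 = 3.13.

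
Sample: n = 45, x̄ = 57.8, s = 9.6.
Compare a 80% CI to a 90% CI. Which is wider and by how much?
90% CI is wider by 1.09

df = 44
80% CI: t* = 1.301, (55.94, 59.66), width = 2 · t* · s/√n = 3.72
90% CI: t* = 1.680, (55.40, 60.20), width = 2 · t* · s/√n = 4.81

The 90% CI is wider by 4.81 - 3.72 = 1.09.
Higher confidence requires a wider interval.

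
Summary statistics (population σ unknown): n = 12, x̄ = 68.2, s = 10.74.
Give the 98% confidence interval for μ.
(59.77, 76.63)

t-interval (σ unknown):
df = n - 1 = 11
t* = 2.718 for 98% confidence

Margin of error = t* · s/√n = 2.718 · 10.74/√12 = 8.43

CI: (59.77, 76.63)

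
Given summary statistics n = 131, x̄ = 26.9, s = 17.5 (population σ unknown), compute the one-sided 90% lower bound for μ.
μ ≥ 24.93

Lower bound (one-sided):
t* = 1.288 (one-sided for 90%)
Lower bound = x̄ - t* · s/√n = 26.9 - 1.288 · 17.5/√131 = 24.93

We are 90% confident that μ ≥ 24.93.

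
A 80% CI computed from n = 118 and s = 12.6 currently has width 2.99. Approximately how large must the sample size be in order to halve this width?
n ≈ 472

CI width ∝ 1/√n
To reduce width by factor 2, need √n to grow by 2 → need 2² = 4 times as many samples.

Current: n = 118, width = 2.99
New: n = 472, width ≈ 1.49

Width reduced by factor of 2.99/1.49 = 2.01.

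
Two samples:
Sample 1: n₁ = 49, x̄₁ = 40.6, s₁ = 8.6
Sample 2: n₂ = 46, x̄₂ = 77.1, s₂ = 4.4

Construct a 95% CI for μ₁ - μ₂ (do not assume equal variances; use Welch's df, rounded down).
(-39.27, -33.73)

Difference: x̄₁ - x̄₂ = -36.50
SE = √(s₁²/n₁ + s₂²/n₂) = √(8.6²/49 + 4.4²/46) = 1.3893
df = 72.49 → 72 (Welch–Satterthwaite, rounded down)
t* = 1.993

CI: -36.50 ± 1.993 · 1.3893 = -36.50 ± 2.77 = (-39.27, -33.73)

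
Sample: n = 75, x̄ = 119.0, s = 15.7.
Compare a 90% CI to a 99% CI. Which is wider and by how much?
99% CI is wider by 3.55

df = 74
90% CI: t* = 1.666, (115.98, 122.02), width = 2 · t* · s/√n = 6.04
99% CI: t* = 2.644, (114.21, 123.79), width = 2 · t* · s/√n = 9.59

The 99% CI is wider by 9.59 - 6.04 = 3.55.
Higher confidence requires a wider interval.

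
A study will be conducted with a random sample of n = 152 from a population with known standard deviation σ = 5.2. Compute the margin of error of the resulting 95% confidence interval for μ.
Margin of error = 0.83

Margin of error = z* · σ/√n
= 1.960 · 5.2/√152
= 1.960 · 5.2/12.3288
= 0.83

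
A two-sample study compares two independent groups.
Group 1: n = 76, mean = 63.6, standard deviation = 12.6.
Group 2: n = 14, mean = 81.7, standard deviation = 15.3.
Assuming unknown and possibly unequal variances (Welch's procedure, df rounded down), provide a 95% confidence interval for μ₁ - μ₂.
(-27.29, -8.91)

Difference: x̄₁ - x̄₂ = -18.10
SE = √(s₁²/n₁ + s₂²/n₂) = √(12.6²/76 + 15.3²/14) = 4.3370
df = 16.41 → 16 (Welch–Satterthwaite, rounded down)
t* = 2.120

CI: -18.10 ± 2.120 · 4.3370 = -18.10 ± 9.19 = (-27.29, -8.91)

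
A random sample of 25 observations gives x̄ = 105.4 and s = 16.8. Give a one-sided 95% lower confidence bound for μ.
μ ≥ 99.65

Lower bound (one-sided):
t* = 1.711 (one-sided for 95%)
Lower bound = x̄ - t* · s/√n = 105.4 - 1.711 · 16.8/√25 = 99.65

We are 95% confident that μ ≥ 99.65.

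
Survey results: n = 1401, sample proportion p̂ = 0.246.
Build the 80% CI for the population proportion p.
(0.231, 0.261)

Proportion CI:
SE = √(p̂(1-p̂)/n) = √(0.246 · 0.754 / 1401) = 0.01151

z* = 1.282
Margin = z* · SE = 1.282 · 0.01151 = 0.0148

CI: 0.246 ± 0.0148 = (0.231, 0.261)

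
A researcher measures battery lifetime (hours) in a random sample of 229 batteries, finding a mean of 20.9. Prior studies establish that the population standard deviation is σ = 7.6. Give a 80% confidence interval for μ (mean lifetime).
(20.26, 21.54)

z-interval (σ known):
z* = 1.282 for 80% confidence

Margin of error = z* · σ/√n = 1.282 · 7.6/√229 = 0.64

CI: (20.9 - 0.64, 20.9 + 0.64) = (20.26, 21.54)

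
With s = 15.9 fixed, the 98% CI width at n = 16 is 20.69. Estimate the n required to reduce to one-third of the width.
n ≈ 144

CI width ∝ 1/√n
To reduce width by factor 3, need √n to grow by 3 → need 3² = 9 times as many samples.

Current: n = 16, width = 20.69
New: n = 144, width ≈ 6.24

Width reduced by factor of 20.69/6.24 = 3.32.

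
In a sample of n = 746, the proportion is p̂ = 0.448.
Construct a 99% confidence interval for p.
(0.401, 0.495)

Proportion CI:
SE = √(p̂(1-p̂)/n) = √(0.448 · 0.552 / 746) = 0.01821

z* = 2.576
Margin = z* · SE = 2.576 · 0.01821 = 0.0469

CI: 0.448 ± 0.0469 = (0.401, 0.495)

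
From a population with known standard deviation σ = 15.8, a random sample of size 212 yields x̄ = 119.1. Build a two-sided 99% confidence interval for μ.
(116.30, 121.90)

z-interval (σ known):
z* = 2.576 for 99% confidence

Margin of error = z* · σ/√n = 2.576 · 15.8/√212 = 2.80

CI: (119.1 - 2.80, 119.1 + 2.80) = (116.30, 121.90)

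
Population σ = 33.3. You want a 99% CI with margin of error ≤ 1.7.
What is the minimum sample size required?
n ≥ 2547

For margin E ≤ 1.7:
n ≥ (z* · σ / E)²
n ≥ (2.576 · 33.3 / 1.7)²
n ≥ 2546.14

Minimum n = 2547 (rounding up)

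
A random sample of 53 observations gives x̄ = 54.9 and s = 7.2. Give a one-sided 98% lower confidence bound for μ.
μ ≥ 52.82

Lower bound (one-sided):
t* = 2.107 (one-sided for 98%)
Lower bound = x̄ - t* · s/√n = 54.9 - 2.107 · 7.2/√53 = 52.82

We are 98% confident that μ ≥ 52.82.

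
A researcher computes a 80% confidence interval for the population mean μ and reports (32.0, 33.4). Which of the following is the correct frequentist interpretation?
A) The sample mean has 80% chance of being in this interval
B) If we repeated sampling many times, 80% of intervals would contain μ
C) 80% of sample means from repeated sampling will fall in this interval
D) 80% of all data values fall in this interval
B

A) Wrong — x̄ is observed and sits in the interval by construction.
B) Correct — this is the frequentist long-run coverage interpretation.
C) Wrong — coverage applies to intervals containing μ, not to future x̄ values.
D) Wrong — a CI is about the parameter μ, not individual data values.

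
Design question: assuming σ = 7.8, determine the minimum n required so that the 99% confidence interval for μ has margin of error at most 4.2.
n ≥ 23

For margin E ≤ 4.2:
n ≥ (z* · σ / E)²
n ≥ (2.576 · 7.8 / 4.2)²
n ≥ 22.89

Minimum n = 23 (rounding up)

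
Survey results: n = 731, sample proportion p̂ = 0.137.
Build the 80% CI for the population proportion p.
(0.121, 0.153)

Proportion CI:
SE = √(p̂(1-p̂)/n) = √(0.137 · 0.863 / 731) = 0.01272

z* = 1.282
Margin = z* · SE = 1.282 · 0.01272 = 0.0163

CI: 0.137 ± 0.0163 = (0.121, 0.153)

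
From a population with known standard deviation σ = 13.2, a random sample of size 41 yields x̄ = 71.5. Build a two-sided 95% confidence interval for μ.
(67.46, 75.54)

z-interval (σ known):
z* = 1.960 for 95% confidence

Margin of error = z* · σ/√n = 1.960 · 13.2/√41 = 4.04

CI: (71.5 - 4.04, 71.5 + 4.04) = (67.46, 75.54)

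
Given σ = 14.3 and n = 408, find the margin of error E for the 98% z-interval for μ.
Margin of error = 1.65

Margin of error = z* · σ/√n
= 2.326 · 14.3/√408
= 2.326 · 14.3/20.1990
= 1.65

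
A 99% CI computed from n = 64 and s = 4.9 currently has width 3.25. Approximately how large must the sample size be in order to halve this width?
n ≈ 256

CI width ∝ 1/√n
To reduce width by factor 2, need √n to grow by 2 → need 2² = 4 times as many samples.

Current: n = 64, width = 3.25
New: n = 256, width ≈ 1.59

Width reduced by factor of 3.25/1.59 = 2.04.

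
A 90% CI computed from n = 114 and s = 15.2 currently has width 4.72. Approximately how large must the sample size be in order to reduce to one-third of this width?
n ≈ 1026

CI width ∝ 1/√n
To reduce width by factor 3, need √n to grow by 3 → need 3² = 9 times as many samples.

Current: n = 114, width = 4.72
New: n = 1026, width ≈ 1.56

Width reduced by factor of 4.72/1.56 = 3.03.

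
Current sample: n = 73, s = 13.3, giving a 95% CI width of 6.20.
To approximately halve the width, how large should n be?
n ≈ 292

CI width ∝ 1/√n
To reduce width by factor 2, need √n to grow by 2 → need 2² = 4 times as many samples.

Current: n = 73, width = 6.20
New: n = 292, width ≈ 3.06

Width reduced by factor of 6.20/3.06 = 2.03.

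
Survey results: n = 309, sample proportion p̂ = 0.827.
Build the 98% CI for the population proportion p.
(0.777, 0.877)

Proportion CI:
SE = √(p̂(1-p̂)/n) = √(0.827 · 0.173 / 309) = 0.02152

z* = 2.326
Margin = z* · SE = 2.326 · 0.02152 = 0.0501

CI: 0.827 ± 0.0501 = (0.777, 0.877)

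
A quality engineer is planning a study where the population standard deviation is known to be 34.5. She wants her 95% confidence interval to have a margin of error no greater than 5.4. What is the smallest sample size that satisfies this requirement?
n ≥ 157

For margin E ≤ 5.4:
n ≥ (z* · σ / E)²
n ≥ (1.960 · 34.5 / 5.4)²
n ≥ 156.81

Minimum n = 157 (rounding up)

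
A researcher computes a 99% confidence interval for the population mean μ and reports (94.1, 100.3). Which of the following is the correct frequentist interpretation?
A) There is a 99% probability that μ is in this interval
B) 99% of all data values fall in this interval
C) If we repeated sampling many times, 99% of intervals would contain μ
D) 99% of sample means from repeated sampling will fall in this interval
C

A) Wrong — μ is fixed; the randomness lives in the interval, not in μ.
B) Wrong — a CI is about the parameter μ, not individual data values.
C) Correct — this is the frequentist long-run coverage interpretation.
D) Wrong — coverage applies to intervals containing μ, not to future x̄ values.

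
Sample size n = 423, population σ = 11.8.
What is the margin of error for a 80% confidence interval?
Margin of error = 0.74

Margin of error = z* · σ/√n
= 1.282 · 11.8/√423
= 1.282 · 11.8/20.5670
= 0.74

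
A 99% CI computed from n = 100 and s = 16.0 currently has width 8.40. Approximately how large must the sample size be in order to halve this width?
n ≈ 400

CI width ∝ 1/√n
To reduce width by factor 2, need √n to grow by 2 → need 2² = 4 times as many samples.

Current: n = 100, width = 8.40
New: n = 400, width ≈ 4.14

Width reduced by factor of 8.40/4.14 = 2.03.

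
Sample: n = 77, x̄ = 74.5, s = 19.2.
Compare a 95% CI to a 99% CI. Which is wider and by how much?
99% CI is wider by 2.84

df = 76
95% CI: t* = 1.992, (70.14, 78.86), width = 2 · t* · s/√n = 8.72
99% CI: t* = 2.642, (68.72, 80.28), width = 2 · t* · s/√n = 11.56

The 99% CI is wider by 11.56 - 8.72 = 2.84.
Higher confidence requires a wider interval.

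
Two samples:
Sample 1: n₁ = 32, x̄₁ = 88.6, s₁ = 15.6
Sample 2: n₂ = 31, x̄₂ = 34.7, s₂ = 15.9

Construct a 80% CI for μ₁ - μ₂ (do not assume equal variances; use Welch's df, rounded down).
(48.76, 59.04)

Difference: x̄₁ - x̄₂ = 53.90
SE = √(s₁²/n₁ + s₂²/n₂) = √(15.6²/32 + 15.9²/31) = 3.9699
df = 60.84 → 60 (Welch–Satterthwaite, rounded down)
t* = 1.296

CI: 53.90 ± 1.296 · 3.9699 = 53.90 ± 5.14 = (48.76, 59.04)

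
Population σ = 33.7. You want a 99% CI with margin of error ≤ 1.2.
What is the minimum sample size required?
n ≥ 5234

For margin E ≤ 1.2:
n ≥ (z* · σ / E)²
n ≥ (2.576 · 33.7 / 1.2)²
n ≥ 5233.46

Minimum n = 5234 (rounding up)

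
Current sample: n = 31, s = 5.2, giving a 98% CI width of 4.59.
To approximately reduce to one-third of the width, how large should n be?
n ≈ 279

CI width ∝ 1/√n
To reduce width by factor 3, need √n to grow by 3 → need 3² = 9 times as many samples.

Current: n = 31, width = 4.59
New: n = 279, width ≈ 1.46

Width reduced by factor of 4.59/1.46 = 3.14.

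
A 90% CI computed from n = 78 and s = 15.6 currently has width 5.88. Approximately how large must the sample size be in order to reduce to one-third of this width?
n ≈ 702

CI width ∝ 1/√n
To reduce width by factor 3, need √n to grow by 3 → need 3² = 9 times as many samples.

Current: n = 78, width = 5.88
New: n = 702, width ≈ 1.94

Width reduced by factor of 5.88/1.94 = 3.03.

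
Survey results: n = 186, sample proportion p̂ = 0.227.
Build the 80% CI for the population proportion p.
(0.188, 0.266)

Proportion CI:
SE = √(p̂(1-p̂)/n) = √(0.227 · 0.773 / 186) = 0.03071

z* = 1.282
Margin = z* · SE = 1.282 · 0.03071 = 0.0394

CI: 0.227 ± 0.0394 = (0.188, 0.266)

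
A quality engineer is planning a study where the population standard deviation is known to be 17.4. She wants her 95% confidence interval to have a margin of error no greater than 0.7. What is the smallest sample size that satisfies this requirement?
n ≥ 2374

For margin E ≤ 0.7:
n ≥ (z* · σ / E)²
n ≥ (1.960 · 17.4 / 0.7)²
n ≥ 2373.64

Minimum n = 2374 (rounding up)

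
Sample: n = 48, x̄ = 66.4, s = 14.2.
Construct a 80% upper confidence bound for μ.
μ ≤ 68.14

Upper bound (one-sided):
t* = 0.849 (one-sided for 80%)
Upper bound = x̄ + t* · s/√n = 66.4 + 0.849 · 14.2/√48 = 68.14

We are 80% confident that μ ≤ 68.14.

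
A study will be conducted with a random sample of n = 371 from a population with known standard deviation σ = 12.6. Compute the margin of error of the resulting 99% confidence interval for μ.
Margin of error = 1.69

Margin of error = z* · σ/√n
= 2.576 · 12.6/√371
= 2.576 · 12.6/19.2614
= 1.69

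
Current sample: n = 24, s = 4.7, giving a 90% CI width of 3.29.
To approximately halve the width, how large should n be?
n ≈ 96

CI width ∝ 1/√n
To reduce width by factor 2, need √n to grow by 2 → need 2² = 4 times as many samples.

Current: n = 24, width = 3.29
New: n = 96, width ≈ 1.59

Width reduced by factor of 3.29/1.59 = 2.07.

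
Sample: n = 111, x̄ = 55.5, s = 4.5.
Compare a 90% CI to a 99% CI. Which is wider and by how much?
99% CI is wider by 0.82

df = 110
90% CI: t* = 1.659, (54.79, 56.21), width = 2 · t* · s/√n = 1.42
99% CI: t* = 2.621, (54.38, 56.62), width = 2 · t* · s/√n = 2.24

The 99% CI is wider by 2.24 - 1.42 = 0.82.
Higher confidence requires a wider interval.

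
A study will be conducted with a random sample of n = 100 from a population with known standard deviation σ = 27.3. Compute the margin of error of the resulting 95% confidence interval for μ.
Margin of error = 5.35

Margin of error = z* · σ/√n
= 1.960 · 27.3/√100
= 1.960 · 27.3/10.0000
= 5.35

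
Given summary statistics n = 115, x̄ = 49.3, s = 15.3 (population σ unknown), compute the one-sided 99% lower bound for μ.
μ ≥ 45.93

Lower bound (one-sided):
t* = 2.360 (one-sided for 99%)
Lower bound = x̄ - t* · s/√n = 49.3 - 2.360 · 15.3/√115 = 45.93

We are 99% confident that μ ≥ 45.93.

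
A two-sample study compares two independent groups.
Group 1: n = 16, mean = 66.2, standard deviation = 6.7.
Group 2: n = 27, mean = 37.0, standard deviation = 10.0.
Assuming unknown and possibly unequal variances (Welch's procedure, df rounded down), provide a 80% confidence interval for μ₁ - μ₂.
(25.88, 32.52)

Difference: x̄₁ - x̄₂ = 29.20
SE = √(s₁²/n₁ + s₂²/n₂) = √(6.7²/16 + 10.0²/27) = 2.5513
df = 40.26 → 40 (Welch–Satterthwaite, rounded down)
t* = 1.303

CI: 29.20 ± 1.303 · 2.5513 = 29.20 ± 3.32 = (25.88, 32.52)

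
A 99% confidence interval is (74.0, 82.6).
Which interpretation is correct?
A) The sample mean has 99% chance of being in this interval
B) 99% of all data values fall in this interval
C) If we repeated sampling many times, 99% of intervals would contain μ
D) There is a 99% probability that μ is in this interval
C

A) Wrong — x̄ is observed and sits in the interval by construction.
B) Wrong — a CI is about the parameter μ, not individual data values.
C) Correct — this is the frequentist long-run coverage interpretation.
D) Wrong — μ is fixed; the randomness lives in the interval, not in μ.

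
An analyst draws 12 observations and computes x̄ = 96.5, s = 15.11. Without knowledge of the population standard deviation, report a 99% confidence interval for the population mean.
(82.95, 110.05)

t-interval (σ unknown):
df = n - 1 = 11
t* = 3.106 for 99% confidence

Margin of error = t* · s/√n = 3.106 · 15.11/√12 = 13.55

CI: (82.95, 110.05)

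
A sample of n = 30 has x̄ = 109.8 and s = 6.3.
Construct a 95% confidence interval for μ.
(107.45, 112.15)

t-interval (σ unknown):
df = n - 1 = 29
t* = 2.045 for 95% confidence

Margin of error = t* · s/√n = 2.045 · 6.3/√30 = 2.35

CI: (107.45, 112.15)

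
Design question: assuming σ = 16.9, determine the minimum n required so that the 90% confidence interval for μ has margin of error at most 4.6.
n ≥ 37

For margin E ≤ 4.6:
n ≥ (z* · σ / E)²
n ≥ (1.645 · 16.9 / 4.6)²
n ≥ 36.52

Minimum n = 37 (rounding up)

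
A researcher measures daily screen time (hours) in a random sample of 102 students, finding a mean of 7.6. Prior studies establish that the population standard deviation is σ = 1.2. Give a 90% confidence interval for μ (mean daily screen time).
(7.40, 7.80)

z-interval (σ known):
z* = 1.645 for 90% confidence

Margin of error = z* · σ/√n = 1.645 · 1.2/√102 = 0.20

CI: (7.6 - 0.20, 7.6 + 0.20) = (7.40, 7.80)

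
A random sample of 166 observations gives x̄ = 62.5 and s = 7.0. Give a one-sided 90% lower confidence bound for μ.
μ ≥ 61.80

Lower bound (one-sided):
t* = 1.287 (one-sided for 90%)
Lower bound = x̄ - t* · s/√n = 62.5 - 1.287 · 7.0/√166 = 61.80

We are 90% confident that μ ≥ 61.80.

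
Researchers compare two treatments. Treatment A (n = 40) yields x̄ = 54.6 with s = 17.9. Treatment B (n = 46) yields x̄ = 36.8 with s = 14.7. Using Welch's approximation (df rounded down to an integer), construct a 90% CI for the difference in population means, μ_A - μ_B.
(11.86, 23.74)

Difference: x̄₁ - x̄₂ = 17.80
SE = √(s₁²/n₁ + s₂²/n₂) = √(17.9²/40 + 14.7²/46) = 3.5648
df = 75.62 → 75 (Welch–Satterthwaite, rounded down)
t* = 1.665

CI: 17.80 ± 1.665 · 3.5648 = 17.80 ± 5.94 = (11.86, 23.74)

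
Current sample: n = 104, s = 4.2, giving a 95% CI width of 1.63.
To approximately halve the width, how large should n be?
n ≈ 416

CI width ∝ 1/√n
To reduce width by factor 2, need √n to grow by 2 → need 2² = 4 times as many samples.

Current: n = 104, width = 1.63
New: n = 416, width ≈ 0.81

Width reduced by factor of 1.63/0.81 = 2.01.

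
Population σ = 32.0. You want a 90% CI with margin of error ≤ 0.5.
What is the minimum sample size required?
n ≥ 11084

For margin E ≤ 0.5:
n ≥ (z* · σ / E)²
n ≥ (1.645 · 32.0 / 0.5)²
n ≥ 11083.88

Minimum n = 11084 (rounding up)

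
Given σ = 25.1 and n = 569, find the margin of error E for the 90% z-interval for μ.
Margin of error = 1.73

Margin of error = z* · σ/√n
= 1.645 · 25.1/√569
= 1.645 · 25.1/23.8537
= 1.73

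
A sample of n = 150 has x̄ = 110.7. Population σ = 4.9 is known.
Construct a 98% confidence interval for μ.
(109.77, 111.63)

z-interval (σ known):
z* = 2.326 for 98% confidence

Margin of error = z* · σ/√n = 2.326 · 4.9/√150 = 0.93

CI: (110.7 - 0.93, 110.7 + 0.93) = (109.77, 111.63)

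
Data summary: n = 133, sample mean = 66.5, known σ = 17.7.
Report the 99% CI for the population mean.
(62.55, 70.45)

z-interval (σ known):
z* = 2.576 for 99% confidence

Margin of error = z* · σ/√n = 2.576 · 17.7/√133 = 3.95

CI: (66.5 - 3.95, 66.5 + 3.95) = (62.55, 70.45)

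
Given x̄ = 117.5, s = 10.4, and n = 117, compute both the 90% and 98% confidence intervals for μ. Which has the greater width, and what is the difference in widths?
98% CI is wider by 1.35

df = 116
90% CI: t* = 1.658, (115.91, 119.09), width = 2 · t* · s/√n = 3.19
98% CI: t* = 2.359, (115.23, 119.77), width = 2 · t* · s/√n = 4.54

The 98% CI is wider by 4.54 - 3.19 = 1.35.
Higher confidence requires a wider interval.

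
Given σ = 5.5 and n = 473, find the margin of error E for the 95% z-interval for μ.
Margin of error = 0.50

Margin of error = z* · σ/√n
= 1.960 · 5.5/√473
= 1.960 · 5.5/21.7486
= 0.50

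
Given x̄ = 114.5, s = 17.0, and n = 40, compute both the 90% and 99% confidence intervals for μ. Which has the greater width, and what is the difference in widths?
99% CI is wider by 5.50

df = 39
90% CI: t* = 1.685, (109.97, 119.03), width = 2 · t* · s/√n = 9.06
99% CI: t* = 2.708, (107.22, 121.78), width = 2 · t* · s/√n = 14.56

The 99% CI is wider by 14.56 - 9.06 = 5.50.
Higher confidence requires a wider interval.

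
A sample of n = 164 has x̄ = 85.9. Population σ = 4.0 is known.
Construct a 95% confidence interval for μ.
(85.29, 86.51)

z-interval (σ known):
z* = 1.960 for 95% confidence

Margin of error = z* · σ/√n = 1.960 · 4.0/√164 = 0.61

CI: (85.9 - 0.61, 85.9 + 0.61) = (85.29, 86.51)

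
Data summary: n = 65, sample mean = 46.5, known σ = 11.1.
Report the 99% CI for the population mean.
(42.95, 50.05)

z-interval (σ known):
z* = 2.576 for 99% confidence

Margin of error = z* · σ/√n = 2.576 · 11.1/√65 = 3.55

CI: (46.5 - 3.55, 46.5 + 3.55) = (42.95, 50.05)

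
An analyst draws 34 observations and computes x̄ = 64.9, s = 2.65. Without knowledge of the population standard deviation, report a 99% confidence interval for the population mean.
(63.66, 66.14)

t-interval (σ unknown):
df = n - 1 = 33
t* = 2.733 for 99% confidence

Margin of error = t* · s/√n = 2.733 · 2.65/√34 = 1.24

CI: (63.66, 66.14)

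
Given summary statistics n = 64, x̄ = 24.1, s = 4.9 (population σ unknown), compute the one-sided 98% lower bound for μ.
μ ≥ 22.82

Lower bound (one-sided):
t* = 2.097 (one-sided for 98%)
Lower bound = x̄ - t* · s/√n = 24.1 - 2.097 · 4.9/√64 = 22.82

We are 98% confident that μ ≥ 22.82.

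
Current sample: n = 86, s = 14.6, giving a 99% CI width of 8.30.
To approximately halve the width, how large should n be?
n ≈ 344

CI width ∝ 1/√n
To reduce width by factor 2, need √n to grow by 2 → need 2² = 4 times as many samples.

Current: n = 86, width = 8.30
New: n = 344, width ≈ 4.08

Width reduced by factor of 8.30/4.08 = 2.03.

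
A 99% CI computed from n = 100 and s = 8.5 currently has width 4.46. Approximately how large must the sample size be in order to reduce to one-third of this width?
n ≈ 900

CI width ∝ 1/√n
To reduce width by factor 3, need √n to grow by 3 → need 3² = 9 times as many samples.

Current: n = 100, width = 4.46
New: n = 900, width ≈ 1.46

Width reduced by factor of 4.46/1.46 = 3.05.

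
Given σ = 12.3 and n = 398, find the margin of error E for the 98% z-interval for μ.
Margin of error = 1.43

Margin of error = z* · σ/√n
= 2.326 · 12.3/√398
= 2.326 · 12.3/19.9499
= 1.43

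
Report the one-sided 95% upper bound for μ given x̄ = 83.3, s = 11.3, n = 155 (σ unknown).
μ ≤ 84.80

Upper bound (one-sided):
t* = 1.655 (one-sided for 95%)
Upper bound = x̄ + t* · s/√n = 83.3 + 1.655 · 11.3/√155 = 84.80

We are 95% confident that μ ≤ 84.80.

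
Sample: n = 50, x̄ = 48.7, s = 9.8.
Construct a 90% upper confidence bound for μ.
μ ≤ 50.50

Upper bound (one-sided):
t* = 1.299 (one-sided for 90%)
Upper bound = x̄ + t* · s/√n = 48.7 + 1.299 · 9.8/√50 = 50.50

We are 90% confident that μ ≤ 50.50.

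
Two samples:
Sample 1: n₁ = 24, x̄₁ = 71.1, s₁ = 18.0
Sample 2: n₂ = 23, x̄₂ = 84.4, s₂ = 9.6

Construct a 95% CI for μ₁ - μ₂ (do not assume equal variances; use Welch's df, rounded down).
(-21.79, -4.81)

Difference: x̄₁ - x̄₂ = -13.30
SE = √(s₁²/n₁ + s₂²/n₂) = √(18.0²/24 + 9.6²/23) = 4.1841
df = 35.42 → 35 (Welch–Satterthwaite, rounded down)
t* = 2.030

CI: -13.30 ± 2.030 · 4.1841 = -13.30 ± 8.49 = (-21.79, -4.81)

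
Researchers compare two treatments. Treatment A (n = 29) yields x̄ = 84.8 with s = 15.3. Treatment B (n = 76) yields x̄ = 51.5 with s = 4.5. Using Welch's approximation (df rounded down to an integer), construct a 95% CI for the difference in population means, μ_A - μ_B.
(27.39, 39.21)

Difference: x̄₁ - x̄₂ = 33.30
SE = √(s₁²/n₁ + s₂²/n₂) = √(15.3²/29 + 4.5²/76) = 2.8876
df = 29.87 → 29 (Welch–Satterthwaite, rounded down)
t* = 2.045

CI: 33.30 ± 2.045 · 2.8876 = 33.30 ± 5.91 = (27.39, 39.21)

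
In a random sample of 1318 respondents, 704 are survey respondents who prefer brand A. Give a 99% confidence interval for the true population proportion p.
(0.499, 0.570)

Proportion CI:
p̂ = 704/1318 = 0.53414
SE = √(p̂(1-p̂)/n) = √(0.53414 · 0.46586 / 1318) = 0.01374

z* = 2.576
Margin = z* · SE = 2.576 · 0.01374 = 0.0354

CI: 0.53414 ± 0.0354 = (0.499, 0.570)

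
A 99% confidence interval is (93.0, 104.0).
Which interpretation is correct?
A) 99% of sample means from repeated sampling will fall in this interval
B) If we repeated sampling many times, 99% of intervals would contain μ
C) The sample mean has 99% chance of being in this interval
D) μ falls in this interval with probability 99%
B

A) Wrong — coverage applies to intervals containing μ, not to future x̄ values.
B) Correct — this is the frequentist long-run coverage interpretation.
C) Wrong — x̄ is observed and sits in the interval by construction.
D) Wrong — μ is fixed; the randomness lives in the interval, not in μ.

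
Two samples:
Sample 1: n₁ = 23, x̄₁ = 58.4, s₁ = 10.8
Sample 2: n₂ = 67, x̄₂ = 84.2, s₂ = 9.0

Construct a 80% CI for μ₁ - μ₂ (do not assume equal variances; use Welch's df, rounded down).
(-29.08, -22.52)

Difference: x̄₁ - x̄₂ = -25.80
SE = √(s₁²/n₁ + s₂²/n₂) = √(10.8²/23 + 9.0²/67) = 2.5060
df = 33.11 → 33 (Welch–Satterthwaite, rounded down)
t* = 1.308

CI: -25.80 ± 1.308 · 2.5060 = -25.80 ± 3.28 = (-29.08, -22.52)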